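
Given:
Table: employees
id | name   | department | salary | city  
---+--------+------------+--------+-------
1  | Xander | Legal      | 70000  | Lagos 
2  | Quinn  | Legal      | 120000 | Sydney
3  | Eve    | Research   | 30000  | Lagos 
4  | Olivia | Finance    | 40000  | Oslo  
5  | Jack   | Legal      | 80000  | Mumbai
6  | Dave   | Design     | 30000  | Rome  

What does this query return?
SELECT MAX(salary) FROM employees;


Salaries: 70000, 120000, 30000, 40000, 80000, 30000
MAX = 120000

120000


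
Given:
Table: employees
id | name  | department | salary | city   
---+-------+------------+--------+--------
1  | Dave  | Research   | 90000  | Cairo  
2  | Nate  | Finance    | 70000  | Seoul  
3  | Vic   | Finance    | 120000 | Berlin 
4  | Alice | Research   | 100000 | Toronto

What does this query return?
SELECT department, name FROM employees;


Projecting columns: department, name

4 rows:
Research, Dave
Finance, Nate
Finance, Vic
Research, Alice


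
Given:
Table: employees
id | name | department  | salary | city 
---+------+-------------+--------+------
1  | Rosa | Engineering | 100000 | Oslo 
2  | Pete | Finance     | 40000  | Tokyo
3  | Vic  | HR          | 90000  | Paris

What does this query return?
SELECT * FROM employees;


SELECT * returns all 3 rows with all columns

3 rows:
1, Rosa, Engineering, 100000, Oslo
2, Pete, Finance, 40000, Tokyo
3, Vic, HR, 90000, Paris


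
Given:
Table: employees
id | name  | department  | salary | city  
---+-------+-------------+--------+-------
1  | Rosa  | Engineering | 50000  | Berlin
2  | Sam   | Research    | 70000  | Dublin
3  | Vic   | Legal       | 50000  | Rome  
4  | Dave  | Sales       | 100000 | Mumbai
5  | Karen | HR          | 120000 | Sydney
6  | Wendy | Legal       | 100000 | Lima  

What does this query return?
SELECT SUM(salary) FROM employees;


SUM(salary) = 50000 + 70000 + 50000 + 100000 + 120000 + 100000 = 490000

490000


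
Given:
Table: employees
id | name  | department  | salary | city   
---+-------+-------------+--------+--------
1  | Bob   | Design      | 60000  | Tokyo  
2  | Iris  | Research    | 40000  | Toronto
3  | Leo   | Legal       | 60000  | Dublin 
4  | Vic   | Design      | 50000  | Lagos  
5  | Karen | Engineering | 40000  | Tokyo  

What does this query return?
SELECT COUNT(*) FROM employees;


COUNT(*) counts all rows

5


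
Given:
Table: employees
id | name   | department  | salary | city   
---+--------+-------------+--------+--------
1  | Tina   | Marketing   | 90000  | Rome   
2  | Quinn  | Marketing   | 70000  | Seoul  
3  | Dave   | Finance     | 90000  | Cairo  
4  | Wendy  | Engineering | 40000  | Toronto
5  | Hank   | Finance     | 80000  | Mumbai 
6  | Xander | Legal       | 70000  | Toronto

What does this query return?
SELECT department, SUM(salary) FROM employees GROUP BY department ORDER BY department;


Summing salary within each department:
  Engineering: 40000 = 40000
  Finance: 90000 + 80000 = 170000
  Legal: 70000 = 70000
  Marketing: 90000 + 70000 = 160000


4 groups:
Engineering, 40000
Finance, 170000
Legal, 70000
Marketing, 160000


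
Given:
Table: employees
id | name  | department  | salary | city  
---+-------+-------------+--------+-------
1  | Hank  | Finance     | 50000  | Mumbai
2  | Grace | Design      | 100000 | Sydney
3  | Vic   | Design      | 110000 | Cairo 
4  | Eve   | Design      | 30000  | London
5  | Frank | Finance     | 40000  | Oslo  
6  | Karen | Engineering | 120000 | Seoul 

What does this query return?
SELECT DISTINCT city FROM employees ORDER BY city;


All 'city' values (row order): Mumbai, Sydney, Cairo, London, Oslo, Seoul
Removing duplicates leaves 6 unique value(s).

6 values:
Cairo
London
Mumbai
Oslo
Seoul
Sydney


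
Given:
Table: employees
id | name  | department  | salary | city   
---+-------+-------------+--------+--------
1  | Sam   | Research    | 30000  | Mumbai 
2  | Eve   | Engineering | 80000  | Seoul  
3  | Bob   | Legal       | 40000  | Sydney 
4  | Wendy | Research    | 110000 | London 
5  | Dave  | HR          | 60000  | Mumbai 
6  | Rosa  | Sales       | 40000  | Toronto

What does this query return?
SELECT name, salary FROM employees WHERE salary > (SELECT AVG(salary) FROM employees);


Subquery: AVG(salary) = 60000.0
Filtering: salary > 60000.0
  Eve (80000) -> MATCH
  Wendy (110000) -> MATCH


2 rows:
Eve, 80000
Wendy, 110000


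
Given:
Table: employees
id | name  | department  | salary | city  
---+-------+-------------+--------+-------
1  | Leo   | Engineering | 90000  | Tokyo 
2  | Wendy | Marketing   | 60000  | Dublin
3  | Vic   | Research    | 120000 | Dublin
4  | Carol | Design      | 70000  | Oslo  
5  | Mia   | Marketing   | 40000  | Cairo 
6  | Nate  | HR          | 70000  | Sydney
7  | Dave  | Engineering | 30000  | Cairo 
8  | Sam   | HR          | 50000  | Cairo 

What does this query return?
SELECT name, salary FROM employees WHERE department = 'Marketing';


Filtering: department = 'Marketing'
Matching rows: 2

2 rows:
Wendy, 60000
Mia, 40000


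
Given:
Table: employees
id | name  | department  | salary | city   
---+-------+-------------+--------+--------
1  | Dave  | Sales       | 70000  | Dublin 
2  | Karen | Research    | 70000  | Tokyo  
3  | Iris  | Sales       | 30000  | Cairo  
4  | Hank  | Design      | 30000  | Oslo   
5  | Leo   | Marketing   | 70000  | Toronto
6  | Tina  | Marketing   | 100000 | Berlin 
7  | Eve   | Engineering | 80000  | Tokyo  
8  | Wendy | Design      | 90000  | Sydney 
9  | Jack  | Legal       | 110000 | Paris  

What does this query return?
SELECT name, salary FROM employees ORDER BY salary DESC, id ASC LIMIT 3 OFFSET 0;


Sort by salary DESC (id ASC tiebreak), then skip 0 and take 3
Rows 1 through 3

3 rows:
Jack, 110000
Tina, 100000
Wendy, 90000


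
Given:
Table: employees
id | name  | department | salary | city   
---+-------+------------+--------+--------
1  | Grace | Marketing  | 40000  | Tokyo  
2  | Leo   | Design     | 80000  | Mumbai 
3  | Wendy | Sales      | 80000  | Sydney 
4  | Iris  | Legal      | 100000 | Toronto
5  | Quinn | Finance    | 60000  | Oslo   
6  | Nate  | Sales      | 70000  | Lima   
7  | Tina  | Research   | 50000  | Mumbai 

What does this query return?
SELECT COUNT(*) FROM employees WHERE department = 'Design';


Counting rows where department = 'Design'
  Leo -> MATCH


1


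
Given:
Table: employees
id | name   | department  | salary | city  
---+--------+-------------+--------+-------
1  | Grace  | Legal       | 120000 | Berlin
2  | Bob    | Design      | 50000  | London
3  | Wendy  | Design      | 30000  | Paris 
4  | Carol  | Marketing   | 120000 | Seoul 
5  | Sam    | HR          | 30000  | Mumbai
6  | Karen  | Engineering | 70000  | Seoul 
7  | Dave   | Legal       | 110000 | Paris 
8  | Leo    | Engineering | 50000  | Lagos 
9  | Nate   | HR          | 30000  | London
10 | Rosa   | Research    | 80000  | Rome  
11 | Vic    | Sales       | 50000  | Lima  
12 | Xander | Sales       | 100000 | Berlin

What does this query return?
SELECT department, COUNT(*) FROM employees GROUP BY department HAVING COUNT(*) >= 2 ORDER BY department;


Groups with count >= 2:
  Design: 2 -> PASS
  Engineering: 2 -> PASS
  HR: 2 -> PASS
  Legal: 2 -> PASS
  Sales: 2 -> PASS
  Marketing: 1 -> filtered out
  Research: 1 -> filtered out


5 groups:
Design, 2
Engineering, 2
HR, 2
Legal, 2
Sales, 2


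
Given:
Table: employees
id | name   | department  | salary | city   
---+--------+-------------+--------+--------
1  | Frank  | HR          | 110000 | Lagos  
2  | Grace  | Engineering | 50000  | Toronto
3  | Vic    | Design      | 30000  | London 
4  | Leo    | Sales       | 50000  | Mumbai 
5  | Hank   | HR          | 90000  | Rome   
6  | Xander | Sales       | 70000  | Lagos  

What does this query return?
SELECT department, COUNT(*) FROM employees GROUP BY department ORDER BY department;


Assigning each row to its department group:
  Frank -> HR
  Grace -> Engineering
  Vic -> Design
  Leo -> Sales
  Hank -> HR
  Xander -> Sales


4 groups:
Design, 1
Engineering, 1
HR, 2
Sales, 2


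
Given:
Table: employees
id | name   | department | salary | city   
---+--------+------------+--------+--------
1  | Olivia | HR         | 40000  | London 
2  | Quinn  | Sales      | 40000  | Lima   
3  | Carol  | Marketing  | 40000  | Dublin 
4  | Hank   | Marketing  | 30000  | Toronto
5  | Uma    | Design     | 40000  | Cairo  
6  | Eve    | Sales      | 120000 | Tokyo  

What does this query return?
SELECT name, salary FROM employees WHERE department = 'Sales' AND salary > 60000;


Filtering: department = 'Sales' AND salary > 60000
Matching: 1 rows

1 rows:
Eve, 120000


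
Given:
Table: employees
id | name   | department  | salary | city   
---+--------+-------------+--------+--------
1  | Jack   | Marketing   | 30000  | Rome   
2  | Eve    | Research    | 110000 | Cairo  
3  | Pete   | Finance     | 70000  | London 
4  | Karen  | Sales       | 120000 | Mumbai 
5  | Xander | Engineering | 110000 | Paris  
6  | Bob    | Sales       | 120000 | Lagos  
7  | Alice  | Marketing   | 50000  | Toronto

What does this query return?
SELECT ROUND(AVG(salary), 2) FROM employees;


SUM(salary) = 610000
COUNT = 7
ROUND(AVG, 2) = ROUND(610000 / 7, 2) = 87142.86

87142.86


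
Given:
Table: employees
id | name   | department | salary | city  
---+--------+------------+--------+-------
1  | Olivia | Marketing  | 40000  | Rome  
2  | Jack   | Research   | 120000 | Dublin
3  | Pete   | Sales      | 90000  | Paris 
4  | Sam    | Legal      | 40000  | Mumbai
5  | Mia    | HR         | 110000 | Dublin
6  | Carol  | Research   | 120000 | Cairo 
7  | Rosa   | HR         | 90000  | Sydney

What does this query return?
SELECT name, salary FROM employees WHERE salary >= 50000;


Filtering: salary >= 50000
Matching: 5 rows

5 rows:
Jack, 120000
Pete, 90000
Mia, 110000
Carol, 120000
Rosa, 90000


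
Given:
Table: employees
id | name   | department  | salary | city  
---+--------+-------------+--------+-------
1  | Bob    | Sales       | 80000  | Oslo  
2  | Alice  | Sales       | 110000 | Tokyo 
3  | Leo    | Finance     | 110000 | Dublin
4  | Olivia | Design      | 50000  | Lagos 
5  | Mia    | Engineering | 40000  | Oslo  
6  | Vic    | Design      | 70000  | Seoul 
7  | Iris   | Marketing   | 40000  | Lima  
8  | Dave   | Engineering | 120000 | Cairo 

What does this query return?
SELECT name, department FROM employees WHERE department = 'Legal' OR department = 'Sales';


Filtering: department = 'Legal' OR 'Sales'
Matching: 2 rows

2 rows:
Bob, Sales
Alice, Sales


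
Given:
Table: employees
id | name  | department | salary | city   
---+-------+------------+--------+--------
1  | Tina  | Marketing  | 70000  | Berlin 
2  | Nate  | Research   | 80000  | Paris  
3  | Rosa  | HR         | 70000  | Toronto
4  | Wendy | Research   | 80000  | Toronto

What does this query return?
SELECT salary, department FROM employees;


Projecting columns: salary, department

4 rows:
70000, Marketing
80000, Research
70000, HR
80000, Research


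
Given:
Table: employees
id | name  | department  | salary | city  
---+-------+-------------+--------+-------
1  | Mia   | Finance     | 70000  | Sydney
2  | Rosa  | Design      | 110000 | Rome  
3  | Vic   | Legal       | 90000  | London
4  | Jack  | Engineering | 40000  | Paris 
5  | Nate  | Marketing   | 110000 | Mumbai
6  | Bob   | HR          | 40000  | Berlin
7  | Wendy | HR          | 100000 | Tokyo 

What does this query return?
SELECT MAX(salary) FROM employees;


Salaries: 70000, 110000, 90000, 40000, 110000, 40000, 100000
MAX = 110000

110000


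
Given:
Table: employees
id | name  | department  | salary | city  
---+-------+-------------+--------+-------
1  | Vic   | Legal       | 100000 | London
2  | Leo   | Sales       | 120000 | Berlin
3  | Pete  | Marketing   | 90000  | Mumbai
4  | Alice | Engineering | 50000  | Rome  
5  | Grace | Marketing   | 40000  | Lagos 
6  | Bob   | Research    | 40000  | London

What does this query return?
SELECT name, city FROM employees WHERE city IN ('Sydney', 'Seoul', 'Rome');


Filtering: city IN ('Sydney', 'Seoul', 'Rome')
Matching: 1 rows

1 rows:
Alice, Rome


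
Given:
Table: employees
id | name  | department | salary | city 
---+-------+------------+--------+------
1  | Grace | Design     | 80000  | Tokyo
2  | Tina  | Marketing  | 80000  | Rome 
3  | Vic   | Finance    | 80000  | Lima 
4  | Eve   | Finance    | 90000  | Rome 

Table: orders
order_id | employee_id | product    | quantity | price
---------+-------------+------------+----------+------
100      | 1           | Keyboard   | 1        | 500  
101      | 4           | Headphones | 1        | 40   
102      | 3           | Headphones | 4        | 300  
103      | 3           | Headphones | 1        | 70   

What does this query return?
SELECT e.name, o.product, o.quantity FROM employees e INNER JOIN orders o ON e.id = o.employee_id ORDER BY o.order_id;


Joining employees.id = orders.employee_id:
  employee Grace (id=1) -> order Keyboard
  employee Eve (id=4) -> order Headphones
  employee Vic (id=3) -> order Headphones
  employee Vic (id=3) -> order Headphones


4 rows:
Grace, Keyboard, 1
Eve, Headphones, 1
Vic, Headphones, 4
Vic, Headphones, 1


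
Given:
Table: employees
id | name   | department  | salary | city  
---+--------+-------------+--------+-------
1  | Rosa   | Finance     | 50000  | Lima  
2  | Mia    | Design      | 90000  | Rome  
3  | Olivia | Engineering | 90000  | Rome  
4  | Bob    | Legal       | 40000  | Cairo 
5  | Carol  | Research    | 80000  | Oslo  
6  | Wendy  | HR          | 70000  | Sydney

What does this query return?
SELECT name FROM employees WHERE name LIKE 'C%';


LIKE 'C%' matches names starting with 'C'
Matching: 1

1 rows:
Carol


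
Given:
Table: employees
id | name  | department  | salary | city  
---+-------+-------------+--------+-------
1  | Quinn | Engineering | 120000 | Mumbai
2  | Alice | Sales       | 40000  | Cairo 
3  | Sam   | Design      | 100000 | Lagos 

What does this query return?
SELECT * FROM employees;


SELECT * returns all 3 rows with all columns

3 rows:
1, Quinn, Engineering, 120000, Mumbai
2, Alice, Sales, 40000, Cairo
3, Sam, Design, 100000, Lagos


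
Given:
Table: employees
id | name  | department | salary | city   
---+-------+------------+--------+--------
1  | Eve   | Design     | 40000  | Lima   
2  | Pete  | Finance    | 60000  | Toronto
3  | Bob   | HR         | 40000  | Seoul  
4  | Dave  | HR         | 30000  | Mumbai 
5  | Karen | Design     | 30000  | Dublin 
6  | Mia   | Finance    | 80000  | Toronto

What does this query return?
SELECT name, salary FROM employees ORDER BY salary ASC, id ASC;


Sorting by salary ASC, then id ASC for ties

6 rows:
Dave, 30000
Karen, 30000
Eve, 40000
Bob, 40000
Pete, 60000
Mia, 80000


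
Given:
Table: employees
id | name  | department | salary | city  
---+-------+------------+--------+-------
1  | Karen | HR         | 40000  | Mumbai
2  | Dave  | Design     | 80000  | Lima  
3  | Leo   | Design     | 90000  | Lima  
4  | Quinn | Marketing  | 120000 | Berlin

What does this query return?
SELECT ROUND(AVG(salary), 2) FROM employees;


SUM(salary) = 330000
COUNT = 4
ROUND(AVG, 2) = ROUND(330000 / 4, 2) = 82500.0

82500.0


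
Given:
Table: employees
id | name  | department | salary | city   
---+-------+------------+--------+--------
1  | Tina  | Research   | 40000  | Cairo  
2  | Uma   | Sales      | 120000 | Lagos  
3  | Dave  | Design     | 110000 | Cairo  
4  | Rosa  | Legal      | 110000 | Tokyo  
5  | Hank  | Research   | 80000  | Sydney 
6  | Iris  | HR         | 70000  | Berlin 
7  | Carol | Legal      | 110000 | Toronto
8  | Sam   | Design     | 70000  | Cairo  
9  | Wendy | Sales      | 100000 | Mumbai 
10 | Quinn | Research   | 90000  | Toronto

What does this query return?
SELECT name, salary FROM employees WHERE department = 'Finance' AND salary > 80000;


Filtering: department = 'Finance' AND salary > 80000
Matching: 0 rows

Empty result set (0 rows)


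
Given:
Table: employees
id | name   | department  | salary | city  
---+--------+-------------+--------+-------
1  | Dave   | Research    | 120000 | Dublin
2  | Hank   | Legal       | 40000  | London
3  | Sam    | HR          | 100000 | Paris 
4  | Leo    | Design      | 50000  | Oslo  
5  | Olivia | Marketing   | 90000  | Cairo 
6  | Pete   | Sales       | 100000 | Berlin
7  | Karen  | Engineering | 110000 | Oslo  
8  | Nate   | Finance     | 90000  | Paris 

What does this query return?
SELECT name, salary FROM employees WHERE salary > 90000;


Filtering: salary > 90000
Matching: 4 rows

4 rows:
Dave, 120000
Sam, 100000
Pete, 100000
Karen, 110000


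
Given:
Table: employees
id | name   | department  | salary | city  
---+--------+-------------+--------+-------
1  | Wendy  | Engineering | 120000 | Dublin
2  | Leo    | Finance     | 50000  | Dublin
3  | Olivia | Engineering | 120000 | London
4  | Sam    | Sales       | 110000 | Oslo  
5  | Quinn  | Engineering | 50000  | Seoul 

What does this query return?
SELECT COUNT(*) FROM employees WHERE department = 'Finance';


Counting rows where department = 'Finance'
  Leo -> MATCH


1


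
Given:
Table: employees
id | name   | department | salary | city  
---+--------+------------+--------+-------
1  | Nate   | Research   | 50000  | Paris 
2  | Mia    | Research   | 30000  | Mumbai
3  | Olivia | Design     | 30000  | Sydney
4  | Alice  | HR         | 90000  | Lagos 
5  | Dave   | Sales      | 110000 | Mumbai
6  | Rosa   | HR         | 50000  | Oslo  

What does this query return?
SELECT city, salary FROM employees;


Projecting columns: city, salary

6 rows:
Paris, 50000
Mumbai, 30000
Sydney, 30000
Lagos, 90000
Mumbai, 110000
Oslo, 50000


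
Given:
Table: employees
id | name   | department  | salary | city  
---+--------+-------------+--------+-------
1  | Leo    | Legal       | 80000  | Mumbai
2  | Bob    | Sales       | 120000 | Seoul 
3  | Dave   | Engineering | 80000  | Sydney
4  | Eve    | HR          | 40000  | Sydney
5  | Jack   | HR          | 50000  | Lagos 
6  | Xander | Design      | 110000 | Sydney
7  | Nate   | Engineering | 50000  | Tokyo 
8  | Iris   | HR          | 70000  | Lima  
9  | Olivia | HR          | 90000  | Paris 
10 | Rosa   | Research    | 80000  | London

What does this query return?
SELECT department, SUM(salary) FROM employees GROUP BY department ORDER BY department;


Summing salary within each department:
  Design: 110000 = 110000
  Engineering: 80000 + 50000 = 130000
  HR: 40000 + 50000 + 70000 + 90000 = 250000
  Legal: 80000 = 80000
  Research: 80000 = 80000
  Sales: 120000 = 120000


6 groups:
Design, 110000
Engineering, 130000
HR, 250000
Legal, 80000
Research, 80000
Sales, 120000


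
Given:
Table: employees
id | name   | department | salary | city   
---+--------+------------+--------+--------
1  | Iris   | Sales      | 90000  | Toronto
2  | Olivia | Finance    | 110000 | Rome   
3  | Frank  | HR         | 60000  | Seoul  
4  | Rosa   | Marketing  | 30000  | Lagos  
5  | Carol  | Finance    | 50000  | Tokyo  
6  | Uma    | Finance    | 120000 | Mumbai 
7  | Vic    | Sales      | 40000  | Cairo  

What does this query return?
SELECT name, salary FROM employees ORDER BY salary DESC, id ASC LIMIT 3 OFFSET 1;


Sort by salary DESC (id ASC tiebreak), then skip 1 and take 3
Rows 2 through 4

3 rows:
Olivia, 110000
Iris, 90000
Frank, 60000


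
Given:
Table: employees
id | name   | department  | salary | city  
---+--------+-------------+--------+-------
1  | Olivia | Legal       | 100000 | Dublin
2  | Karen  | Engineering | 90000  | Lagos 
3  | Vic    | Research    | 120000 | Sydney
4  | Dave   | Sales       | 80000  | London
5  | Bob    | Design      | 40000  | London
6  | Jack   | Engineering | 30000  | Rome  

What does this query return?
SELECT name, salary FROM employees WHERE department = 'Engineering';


Filtering: department = 'Engineering'
Matching rows: 2

2 rows:
Karen, 90000
Jack, 30000


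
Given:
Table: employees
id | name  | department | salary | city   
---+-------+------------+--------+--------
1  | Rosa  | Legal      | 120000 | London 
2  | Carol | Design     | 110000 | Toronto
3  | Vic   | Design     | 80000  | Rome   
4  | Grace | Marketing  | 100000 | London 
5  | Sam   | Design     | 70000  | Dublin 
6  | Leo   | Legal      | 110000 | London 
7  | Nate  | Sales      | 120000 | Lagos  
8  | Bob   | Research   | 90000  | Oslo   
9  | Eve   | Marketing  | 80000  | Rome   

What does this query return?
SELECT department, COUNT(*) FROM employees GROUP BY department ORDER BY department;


Assigning each row to its department group:
  Rosa -> Legal
  Carol -> Design
  Vic -> Design
  Grace -> Marketing
  Sam -> Design
  Leo -> Legal
  Nate -> Sales
  Bob -> Research
  Eve -> Marketing


5 groups:
Design, 3
Legal, 2
Marketing, 2
Research, 1
Sales, 1


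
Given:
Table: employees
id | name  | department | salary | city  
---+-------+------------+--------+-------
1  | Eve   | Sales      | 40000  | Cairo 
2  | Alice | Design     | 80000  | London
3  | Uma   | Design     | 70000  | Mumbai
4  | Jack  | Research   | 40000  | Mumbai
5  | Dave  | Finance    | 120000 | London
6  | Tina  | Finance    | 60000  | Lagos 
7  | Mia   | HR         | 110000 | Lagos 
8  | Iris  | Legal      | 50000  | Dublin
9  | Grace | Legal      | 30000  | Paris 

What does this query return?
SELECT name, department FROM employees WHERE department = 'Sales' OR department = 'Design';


Filtering: department = 'Sales' OR 'Design'
Matching: 3 rows

3 rows:
Eve, Sales
Alice, Design
Uma, Design


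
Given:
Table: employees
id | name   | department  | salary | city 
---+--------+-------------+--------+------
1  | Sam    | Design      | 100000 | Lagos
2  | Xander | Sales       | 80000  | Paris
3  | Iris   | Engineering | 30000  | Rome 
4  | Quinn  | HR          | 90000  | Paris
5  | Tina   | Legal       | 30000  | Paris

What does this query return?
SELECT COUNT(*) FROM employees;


COUNT(*) counts all rows

5


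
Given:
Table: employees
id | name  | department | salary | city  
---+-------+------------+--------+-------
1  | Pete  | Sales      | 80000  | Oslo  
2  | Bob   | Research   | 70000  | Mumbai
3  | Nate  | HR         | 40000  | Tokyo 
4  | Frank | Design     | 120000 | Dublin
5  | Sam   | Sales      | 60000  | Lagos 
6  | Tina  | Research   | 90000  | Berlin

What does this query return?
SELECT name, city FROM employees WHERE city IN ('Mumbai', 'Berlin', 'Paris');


Filtering: city IN ('Mumbai', 'Berlin', 'Paris')
Matching: 2 rows

2 rows:
Bob, Mumbai
Tina, Berlin


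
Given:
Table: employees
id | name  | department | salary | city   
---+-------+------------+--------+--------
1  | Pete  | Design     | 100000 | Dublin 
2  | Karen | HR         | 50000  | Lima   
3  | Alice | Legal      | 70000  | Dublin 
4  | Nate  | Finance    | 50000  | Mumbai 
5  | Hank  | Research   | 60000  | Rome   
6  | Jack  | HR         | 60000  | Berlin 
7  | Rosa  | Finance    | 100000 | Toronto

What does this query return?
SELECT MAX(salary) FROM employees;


Salaries: 100000, 50000, 70000, 50000, 60000, 60000, 100000
MAX = 100000

100000


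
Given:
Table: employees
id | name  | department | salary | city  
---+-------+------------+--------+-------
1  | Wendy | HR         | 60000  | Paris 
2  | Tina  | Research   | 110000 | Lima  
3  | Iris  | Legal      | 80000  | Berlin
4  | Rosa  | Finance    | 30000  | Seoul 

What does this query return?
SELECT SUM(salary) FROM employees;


SUM(salary) = 60000 + 110000 + 80000 + 30000 = 280000

280000


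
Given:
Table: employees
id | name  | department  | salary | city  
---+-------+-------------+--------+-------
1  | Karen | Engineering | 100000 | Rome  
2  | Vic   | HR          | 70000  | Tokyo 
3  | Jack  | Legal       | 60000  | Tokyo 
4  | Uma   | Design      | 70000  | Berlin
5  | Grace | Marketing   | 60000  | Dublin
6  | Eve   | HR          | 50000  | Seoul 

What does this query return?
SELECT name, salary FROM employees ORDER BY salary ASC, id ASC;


Sorting by salary ASC, then id ASC for ties

6 rows:
Eve, 50000
Jack, 60000
Grace, 60000
Vic, 70000
Uma, 70000
Karen, 100000


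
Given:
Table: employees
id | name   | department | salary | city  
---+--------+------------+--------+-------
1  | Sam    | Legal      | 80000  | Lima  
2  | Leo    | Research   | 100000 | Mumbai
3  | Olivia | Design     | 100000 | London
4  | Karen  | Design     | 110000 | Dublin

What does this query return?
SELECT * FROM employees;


SELECT * returns all 4 rows with all columns

4 rows:
1, Sam, Legal, 80000, Lima
2, Leo, Research, 100000, Mumbai
3, Olivia, Design, 100000, London
4, Karen, Design, 110000, Dublin


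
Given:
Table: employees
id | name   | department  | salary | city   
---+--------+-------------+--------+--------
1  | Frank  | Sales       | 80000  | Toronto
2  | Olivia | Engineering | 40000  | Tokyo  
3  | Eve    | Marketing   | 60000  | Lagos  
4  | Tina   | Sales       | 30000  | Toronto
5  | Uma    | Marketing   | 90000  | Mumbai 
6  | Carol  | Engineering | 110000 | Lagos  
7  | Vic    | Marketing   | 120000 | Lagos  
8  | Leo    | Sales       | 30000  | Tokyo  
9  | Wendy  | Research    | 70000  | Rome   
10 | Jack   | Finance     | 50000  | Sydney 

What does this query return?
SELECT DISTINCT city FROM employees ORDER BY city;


All 'city' values (row order): Toronto, Tokyo, Lagos, Toronto, Mumbai, Lagos, Lagos, Tokyo, Rome, Sydney
Removing duplicates leaves 6 unique value(s).

6 values:
Lagos
Mumbai
Rome
Sydney
Tokyo
Toronto


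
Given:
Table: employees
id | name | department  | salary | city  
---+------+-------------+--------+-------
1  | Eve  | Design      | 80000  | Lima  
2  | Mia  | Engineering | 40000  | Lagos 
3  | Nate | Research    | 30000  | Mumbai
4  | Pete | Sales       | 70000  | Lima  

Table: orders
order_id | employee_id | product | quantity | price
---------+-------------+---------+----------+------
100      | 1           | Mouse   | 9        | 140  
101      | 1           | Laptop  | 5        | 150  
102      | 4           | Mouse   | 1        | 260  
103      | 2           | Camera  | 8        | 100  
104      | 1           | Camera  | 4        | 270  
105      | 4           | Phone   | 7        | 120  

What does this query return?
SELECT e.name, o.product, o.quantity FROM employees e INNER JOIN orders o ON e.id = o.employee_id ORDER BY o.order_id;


Joining employees.id = orders.employee_id:
  employee Eve (id=1) -> order Mouse
  employee Eve (id=1) -> order Laptop
  employee Pete (id=4) -> order Mouse
  employee Mia (id=2) -> order Camera
  employee Eve (id=1) -> order Camera
  employee Pete (id=4) -> order Phone


6 rows:
Eve, Mouse, 9
Eve, Laptop, 5
Pete, Mouse, 1
Mia, Camera, 8
Eve, Camera, 4
Pete, Phone, 7


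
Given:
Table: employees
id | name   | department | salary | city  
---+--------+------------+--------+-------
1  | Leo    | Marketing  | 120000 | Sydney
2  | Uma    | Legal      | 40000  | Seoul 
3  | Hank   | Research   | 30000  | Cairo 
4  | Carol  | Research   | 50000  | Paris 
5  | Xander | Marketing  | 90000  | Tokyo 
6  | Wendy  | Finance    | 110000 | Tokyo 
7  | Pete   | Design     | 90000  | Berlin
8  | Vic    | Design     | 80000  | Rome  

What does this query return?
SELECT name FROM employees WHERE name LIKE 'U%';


LIKE 'U%' matches names starting with 'U'
Matching: 1

1 rows:
Uma


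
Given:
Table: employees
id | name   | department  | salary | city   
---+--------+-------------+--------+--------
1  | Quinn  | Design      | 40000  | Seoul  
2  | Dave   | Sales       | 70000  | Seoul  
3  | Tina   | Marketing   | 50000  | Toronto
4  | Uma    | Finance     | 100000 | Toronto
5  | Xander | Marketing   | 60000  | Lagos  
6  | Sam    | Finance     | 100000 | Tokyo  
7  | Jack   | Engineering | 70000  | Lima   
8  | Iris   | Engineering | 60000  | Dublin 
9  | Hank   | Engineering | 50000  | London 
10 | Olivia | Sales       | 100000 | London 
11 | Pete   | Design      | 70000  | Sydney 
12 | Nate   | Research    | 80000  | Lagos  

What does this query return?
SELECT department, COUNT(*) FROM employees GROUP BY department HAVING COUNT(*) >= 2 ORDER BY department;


Groups with count >= 2:
  Design: 2 -> PASS
  Engineering: 3 -> PASS
  Finance: 2 -> PASS
  Marketing: 2 -> PASS
  Sales: 2 -> PASS
  Research: 1 -> filtered out


5 groups:
Design, 2
Engineering, 3
Finance, 2
Marketing, 2
Sales, 2


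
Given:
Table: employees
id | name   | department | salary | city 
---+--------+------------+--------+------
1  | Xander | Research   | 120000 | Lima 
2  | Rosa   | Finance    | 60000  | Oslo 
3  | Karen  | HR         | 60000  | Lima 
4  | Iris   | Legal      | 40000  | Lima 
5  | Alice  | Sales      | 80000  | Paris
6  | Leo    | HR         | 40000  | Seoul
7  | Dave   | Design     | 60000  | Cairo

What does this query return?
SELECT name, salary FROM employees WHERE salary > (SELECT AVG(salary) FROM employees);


Subquery: AVG(salary) = 65714.29
Filtering: salary > 65714.29
  Xander (120000) -> MATCH
  Alice (80000) -> MATCH


2 rows:
Xander, 120000
Alice, 80000


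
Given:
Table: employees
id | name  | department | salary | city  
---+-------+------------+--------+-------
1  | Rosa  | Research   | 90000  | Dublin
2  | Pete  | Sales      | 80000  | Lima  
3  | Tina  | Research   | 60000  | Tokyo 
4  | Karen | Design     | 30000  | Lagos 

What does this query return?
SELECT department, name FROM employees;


Projecting columns: department, name

4 rows:
Research, Rosa
Sales, Pete
Research, Tina
Design, Karen


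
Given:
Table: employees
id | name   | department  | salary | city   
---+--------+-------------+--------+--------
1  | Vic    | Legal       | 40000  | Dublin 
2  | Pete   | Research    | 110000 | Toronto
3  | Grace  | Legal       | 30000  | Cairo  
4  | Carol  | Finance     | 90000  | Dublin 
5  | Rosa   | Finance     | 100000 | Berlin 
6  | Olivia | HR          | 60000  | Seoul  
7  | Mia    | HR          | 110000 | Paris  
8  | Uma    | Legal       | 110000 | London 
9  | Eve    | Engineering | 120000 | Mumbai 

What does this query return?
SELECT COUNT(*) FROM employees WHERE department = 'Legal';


Counting rows where department = 'Legal'
  Vic -> MATCH
  Grace -> MATCH
  Uma -> MATCH


3


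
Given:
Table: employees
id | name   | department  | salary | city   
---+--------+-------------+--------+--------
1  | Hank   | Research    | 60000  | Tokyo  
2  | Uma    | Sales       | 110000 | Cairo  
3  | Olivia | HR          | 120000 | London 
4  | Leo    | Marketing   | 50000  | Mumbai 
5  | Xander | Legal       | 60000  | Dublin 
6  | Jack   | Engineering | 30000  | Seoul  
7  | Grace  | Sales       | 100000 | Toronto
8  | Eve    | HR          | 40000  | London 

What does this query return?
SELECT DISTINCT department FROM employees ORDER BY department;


All 'department' values (row order): Research, Sales, HR, Marketing, Legal, Engineering, Sales, HR
Removing duplicates leaves 6 unique value(s).

6 values:
Engineering
HR
Legal
Marketing
Research
Sales


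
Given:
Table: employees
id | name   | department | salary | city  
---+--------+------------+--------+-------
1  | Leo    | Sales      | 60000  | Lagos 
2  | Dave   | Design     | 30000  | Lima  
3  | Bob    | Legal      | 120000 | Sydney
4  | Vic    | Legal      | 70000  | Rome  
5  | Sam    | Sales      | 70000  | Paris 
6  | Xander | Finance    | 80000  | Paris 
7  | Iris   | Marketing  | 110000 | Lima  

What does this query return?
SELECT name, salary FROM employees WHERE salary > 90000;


Filtering: salary > 90000
Matching: 2 rows

2 rows:
Bob, 120000
Iris, 110000


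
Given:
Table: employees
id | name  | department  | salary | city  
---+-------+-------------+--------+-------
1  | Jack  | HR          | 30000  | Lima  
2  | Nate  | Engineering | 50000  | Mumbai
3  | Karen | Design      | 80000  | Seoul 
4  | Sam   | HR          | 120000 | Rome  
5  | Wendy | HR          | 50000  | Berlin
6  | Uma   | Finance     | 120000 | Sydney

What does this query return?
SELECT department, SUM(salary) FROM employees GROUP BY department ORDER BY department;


Summing salary within each department:
  Design: 80000 = 80000
  Engineering: 50000 = 50000
  Finance: 120000 = 120000
  HR: 30000 + 120000 + 50000 = 200000


4 groups:
Design, 80000
Engineering, 50000
Finance, 120000
HR, 200000


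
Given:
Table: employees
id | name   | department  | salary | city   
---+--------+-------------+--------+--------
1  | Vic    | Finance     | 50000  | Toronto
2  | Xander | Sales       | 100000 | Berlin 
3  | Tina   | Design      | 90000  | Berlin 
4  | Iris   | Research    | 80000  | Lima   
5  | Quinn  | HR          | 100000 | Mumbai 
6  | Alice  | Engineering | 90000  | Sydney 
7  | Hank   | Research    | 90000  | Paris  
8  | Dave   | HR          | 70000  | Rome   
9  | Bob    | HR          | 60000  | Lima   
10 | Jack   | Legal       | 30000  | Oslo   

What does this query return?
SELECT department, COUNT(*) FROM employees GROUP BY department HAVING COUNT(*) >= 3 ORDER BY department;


Groups with count >= 3:
  HR: 3 -> PASS
  Design: 1 -> filtered out
  Engineering: 1 -> filtered out
  Finance: 1 -> filtered out
  Legal: 1 -> filtered out
  Research: 2 -> filtered out
  Sales: 1 -> filtered out


1 groups:
HR, 3


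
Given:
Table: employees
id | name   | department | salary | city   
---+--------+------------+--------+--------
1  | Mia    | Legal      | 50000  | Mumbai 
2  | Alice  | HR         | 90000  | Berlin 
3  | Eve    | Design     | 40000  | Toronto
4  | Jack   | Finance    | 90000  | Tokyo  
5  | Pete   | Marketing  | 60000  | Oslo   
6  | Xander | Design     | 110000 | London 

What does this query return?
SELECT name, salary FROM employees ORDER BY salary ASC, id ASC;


Sorting by salary ASC, then id ASC for ties

6 rows:
Eve, 40000
Mia, 50000
Pete, 60000
Alice, 90000
Jack, 90000
Xander, 110000


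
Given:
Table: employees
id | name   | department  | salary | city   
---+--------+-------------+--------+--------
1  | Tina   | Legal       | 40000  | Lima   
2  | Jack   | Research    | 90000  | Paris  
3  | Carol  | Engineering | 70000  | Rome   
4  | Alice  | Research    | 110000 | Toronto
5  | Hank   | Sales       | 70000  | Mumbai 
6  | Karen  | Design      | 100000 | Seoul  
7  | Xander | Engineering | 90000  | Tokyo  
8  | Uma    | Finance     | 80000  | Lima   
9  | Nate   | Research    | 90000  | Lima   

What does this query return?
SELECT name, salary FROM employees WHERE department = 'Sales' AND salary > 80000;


Filtering: department = 'Sales' AND salary > 80000
Matching: 0 rows

Empty result set (0 rows)


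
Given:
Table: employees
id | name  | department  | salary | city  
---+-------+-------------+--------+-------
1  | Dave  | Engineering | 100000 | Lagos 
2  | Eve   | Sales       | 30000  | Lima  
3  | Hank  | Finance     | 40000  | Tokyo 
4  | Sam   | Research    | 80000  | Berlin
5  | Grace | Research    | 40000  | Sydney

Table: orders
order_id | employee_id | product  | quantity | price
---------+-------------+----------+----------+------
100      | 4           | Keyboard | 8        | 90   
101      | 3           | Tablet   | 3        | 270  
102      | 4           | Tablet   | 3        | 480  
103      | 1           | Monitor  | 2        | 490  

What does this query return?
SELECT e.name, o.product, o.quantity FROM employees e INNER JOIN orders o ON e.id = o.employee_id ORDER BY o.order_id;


Joining employees.id = orders.employee_id:
  employee Sam (id=4) -> order Keyboard
  employee Hank (id=3) -> order Tablet
  employee Sam (id=4) -> order Tablet
  employee Dave (id=1) -> order Monitor


4 rows:
Sam, Keyboard, 8
Hank, Tablet, 3
Sam, Tablet, 3
Dave, Monitor, 2


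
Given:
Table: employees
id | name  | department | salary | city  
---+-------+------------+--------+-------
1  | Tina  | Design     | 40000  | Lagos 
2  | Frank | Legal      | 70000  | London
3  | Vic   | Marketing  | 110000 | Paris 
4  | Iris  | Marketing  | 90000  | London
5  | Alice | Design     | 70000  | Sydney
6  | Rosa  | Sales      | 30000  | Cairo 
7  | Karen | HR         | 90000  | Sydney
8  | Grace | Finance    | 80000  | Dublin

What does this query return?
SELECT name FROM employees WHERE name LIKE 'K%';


LIKE 'K%' matches names starting with 'K'
Matching: 1

1 rows:
Karen


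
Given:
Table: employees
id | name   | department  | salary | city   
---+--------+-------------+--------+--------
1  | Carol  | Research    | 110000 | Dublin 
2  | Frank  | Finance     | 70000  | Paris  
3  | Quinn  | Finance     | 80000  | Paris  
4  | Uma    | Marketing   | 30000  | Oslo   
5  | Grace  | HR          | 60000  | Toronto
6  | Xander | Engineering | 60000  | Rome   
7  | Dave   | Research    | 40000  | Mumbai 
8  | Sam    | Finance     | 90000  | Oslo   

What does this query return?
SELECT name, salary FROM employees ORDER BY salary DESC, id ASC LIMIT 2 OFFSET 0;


Sort by salary DESC (id ASC tiebreak), then skip 0 and take 2
Rows 1 through 2

2 rows:
Carol, 110000
Sam, 90000


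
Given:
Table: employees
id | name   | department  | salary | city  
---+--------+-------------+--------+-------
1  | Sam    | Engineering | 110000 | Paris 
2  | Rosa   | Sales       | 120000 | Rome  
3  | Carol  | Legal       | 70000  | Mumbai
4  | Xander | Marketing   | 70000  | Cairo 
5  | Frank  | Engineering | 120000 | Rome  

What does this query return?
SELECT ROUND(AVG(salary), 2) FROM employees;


SUM(salary) = 490000
COUNT = 5
ROUND(AVG, 2) = ROUND(490000 / 5, 2) = 98000.0

98000.0


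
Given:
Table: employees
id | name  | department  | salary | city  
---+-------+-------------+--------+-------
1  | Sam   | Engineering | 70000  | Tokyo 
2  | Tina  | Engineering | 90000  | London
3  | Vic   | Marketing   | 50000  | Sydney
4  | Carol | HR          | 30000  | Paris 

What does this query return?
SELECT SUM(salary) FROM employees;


SUM(salary) = 70000 + 90000 + 50000 + 30000 = 240000

240000


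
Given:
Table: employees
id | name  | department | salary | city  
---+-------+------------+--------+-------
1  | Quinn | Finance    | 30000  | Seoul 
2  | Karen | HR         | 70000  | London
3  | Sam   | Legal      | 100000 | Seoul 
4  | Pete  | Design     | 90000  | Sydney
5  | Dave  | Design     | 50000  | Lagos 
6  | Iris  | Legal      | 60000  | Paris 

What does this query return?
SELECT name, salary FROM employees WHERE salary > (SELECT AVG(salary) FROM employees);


Subquery: AVG(salary) = 66666.67
Filtering: salary > 66666.67
  Karen (70000) -> MATCH
  Sam (100000) -> MATCH
  Pete (90000) -> MATCH


3 rows:
Karen, 70000
Sam, 100000
Pete, 90000


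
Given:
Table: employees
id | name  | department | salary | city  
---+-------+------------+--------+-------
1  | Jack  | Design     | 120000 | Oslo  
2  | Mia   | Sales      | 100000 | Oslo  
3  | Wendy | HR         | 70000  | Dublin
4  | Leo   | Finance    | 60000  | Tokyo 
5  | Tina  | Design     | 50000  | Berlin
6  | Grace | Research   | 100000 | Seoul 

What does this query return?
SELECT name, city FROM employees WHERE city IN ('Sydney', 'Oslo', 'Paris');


Filtering: city IN ('Sydney', 'Oslo', 'Paris')
Matching: 2 rows

2 rows:
Jack, Oslo
Mia, Oslo


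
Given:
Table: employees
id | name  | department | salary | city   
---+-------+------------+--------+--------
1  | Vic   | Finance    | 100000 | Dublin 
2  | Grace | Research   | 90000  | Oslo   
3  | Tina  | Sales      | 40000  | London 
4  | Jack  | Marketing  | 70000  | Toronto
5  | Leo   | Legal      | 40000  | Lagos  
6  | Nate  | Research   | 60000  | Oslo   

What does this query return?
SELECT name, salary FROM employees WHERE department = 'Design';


Filtering: department = 'Design'
Matching rows: 0

Empty result set (0 rows)


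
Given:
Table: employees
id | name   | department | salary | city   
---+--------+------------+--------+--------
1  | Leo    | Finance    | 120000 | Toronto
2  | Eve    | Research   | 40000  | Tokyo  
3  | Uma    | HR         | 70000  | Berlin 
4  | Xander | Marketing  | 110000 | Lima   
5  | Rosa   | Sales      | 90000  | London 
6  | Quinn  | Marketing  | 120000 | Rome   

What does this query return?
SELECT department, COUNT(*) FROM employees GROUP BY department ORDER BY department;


Assigning each row to its department group:
  Leo -> Finance
  Eve -> Research
  Uma -> HR
  Xander -> Marketing
  Rosa -> Sales
  Quinn -> Marketing


5 groups:
Finance, 1
HR, 1
Marketing, 2
Research, 1
Sales, 1
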